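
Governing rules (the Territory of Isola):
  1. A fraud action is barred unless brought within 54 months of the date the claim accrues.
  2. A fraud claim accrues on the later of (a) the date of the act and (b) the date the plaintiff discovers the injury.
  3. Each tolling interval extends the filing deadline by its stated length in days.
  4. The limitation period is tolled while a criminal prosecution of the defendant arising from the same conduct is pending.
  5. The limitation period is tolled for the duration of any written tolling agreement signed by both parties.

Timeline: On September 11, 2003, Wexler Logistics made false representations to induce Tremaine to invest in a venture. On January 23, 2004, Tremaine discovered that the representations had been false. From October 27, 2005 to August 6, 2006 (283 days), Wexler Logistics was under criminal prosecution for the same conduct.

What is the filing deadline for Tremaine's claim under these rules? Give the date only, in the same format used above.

May 2, 2009

The claim accrued on January 23, 2004 — the later of the September 11, 2003 act and the January 23, 2004 discovery.
54 months from January 23, 2004 is July 23, 2008.
The pending criminal prosecution from October 27, 2005 to August 6, 2006 tolled the period for 283 days, extending the deadline to May 2, 2009.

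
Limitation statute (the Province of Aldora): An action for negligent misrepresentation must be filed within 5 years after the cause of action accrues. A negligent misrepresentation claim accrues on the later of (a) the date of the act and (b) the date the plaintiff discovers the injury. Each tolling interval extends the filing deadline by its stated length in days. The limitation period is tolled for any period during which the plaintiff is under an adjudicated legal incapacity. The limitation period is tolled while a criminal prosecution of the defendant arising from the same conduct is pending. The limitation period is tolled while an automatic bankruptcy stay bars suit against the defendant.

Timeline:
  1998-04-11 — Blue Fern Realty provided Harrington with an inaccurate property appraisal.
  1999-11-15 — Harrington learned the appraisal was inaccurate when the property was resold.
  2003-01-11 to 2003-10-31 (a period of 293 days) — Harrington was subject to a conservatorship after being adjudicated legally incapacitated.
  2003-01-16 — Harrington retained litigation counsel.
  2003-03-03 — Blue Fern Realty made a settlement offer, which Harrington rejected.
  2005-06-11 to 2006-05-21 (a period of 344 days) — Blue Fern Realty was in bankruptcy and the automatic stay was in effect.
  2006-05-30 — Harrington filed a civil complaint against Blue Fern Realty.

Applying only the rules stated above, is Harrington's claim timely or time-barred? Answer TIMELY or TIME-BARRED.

TIMELY

Because discovery on 1999-11-15 post-dates the 1998-04-11 act, accrual under the later-of rule falls on 1999-11-15.
Adding the 5 years base period to 1999-11-15 gives a deadline of 2004-11-15, before any tolling.
The period was tolled for 293 days by the plaintiff's legal incapacity (2003-01-11 to 2003-10-31), pushing the deadline to 2005-09-04.
The automatic bankruptcy stay from 2005-06-11 to 2006-05-21 tolled the period for 344 days, extending the deadline to 2006-08-14.
The other events in the timeline have no effect on the limitation period under the stated rules.
Filing on 2006-05-30 beat the 2006-08-14 deadline — the action is timely.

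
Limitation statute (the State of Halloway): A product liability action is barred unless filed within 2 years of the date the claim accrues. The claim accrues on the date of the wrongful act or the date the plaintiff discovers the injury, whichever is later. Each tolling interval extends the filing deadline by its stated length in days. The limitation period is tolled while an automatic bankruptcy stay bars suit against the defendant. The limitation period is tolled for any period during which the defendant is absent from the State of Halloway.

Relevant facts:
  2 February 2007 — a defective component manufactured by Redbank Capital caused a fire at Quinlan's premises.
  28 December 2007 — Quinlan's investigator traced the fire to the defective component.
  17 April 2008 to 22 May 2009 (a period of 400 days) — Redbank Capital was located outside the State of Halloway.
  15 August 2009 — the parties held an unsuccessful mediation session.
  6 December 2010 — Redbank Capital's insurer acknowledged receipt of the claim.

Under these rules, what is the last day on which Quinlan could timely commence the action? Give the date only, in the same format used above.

1 February 2011

The claim accrued on 28 December 2007 — the later of the 2 February 2007 act and the 28 December 2007 discovery.
2 years from 28 December 2007 is 28 December 2009.
The defendant's absence from the jurisdiction from 17 April 2008 to 22 May 2009 tolled the period for 400 days, extending the deadline to 1 February 2011.
Nothing else in the chronology tolls or restarts the period.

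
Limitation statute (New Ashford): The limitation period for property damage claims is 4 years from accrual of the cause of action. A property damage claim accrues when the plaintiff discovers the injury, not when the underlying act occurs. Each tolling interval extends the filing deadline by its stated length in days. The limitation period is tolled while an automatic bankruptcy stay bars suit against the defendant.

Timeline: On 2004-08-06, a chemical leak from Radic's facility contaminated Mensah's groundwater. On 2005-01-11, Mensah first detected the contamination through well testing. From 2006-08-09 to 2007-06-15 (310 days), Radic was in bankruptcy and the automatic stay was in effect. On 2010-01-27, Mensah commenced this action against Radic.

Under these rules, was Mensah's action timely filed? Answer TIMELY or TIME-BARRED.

Accrual is tied to discovery, so the period began on 2005-01-11 rather than on 2004-08-06 when the act occurred.
The untolled deadline — 4 years after 2005-01-11 — is 2009-01-11.
The period was tolled for 310 days by the automatic bankruptcy stay (2006-08-09 to 2007-06-15), pushing the deadline to 2009-11-17.
The 2010-01-27 filing falls after the 2009-11-17 deadline; the claim is time-barred.

TIME-BARRED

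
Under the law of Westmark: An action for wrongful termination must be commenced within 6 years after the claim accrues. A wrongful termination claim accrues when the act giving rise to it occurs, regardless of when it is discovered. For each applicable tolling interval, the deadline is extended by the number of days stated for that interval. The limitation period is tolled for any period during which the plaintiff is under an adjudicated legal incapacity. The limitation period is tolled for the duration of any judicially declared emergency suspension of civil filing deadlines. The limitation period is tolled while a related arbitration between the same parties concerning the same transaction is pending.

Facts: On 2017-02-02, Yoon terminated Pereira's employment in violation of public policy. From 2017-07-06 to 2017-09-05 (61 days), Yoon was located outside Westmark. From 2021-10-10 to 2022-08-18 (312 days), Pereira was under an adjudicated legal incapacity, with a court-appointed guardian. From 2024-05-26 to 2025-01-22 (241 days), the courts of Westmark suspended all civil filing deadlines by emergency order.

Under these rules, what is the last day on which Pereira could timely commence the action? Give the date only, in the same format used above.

The claim accrued on 2017-02-02, the date of the act.
Adding the 6 years base period to 2017-02-02 gives a deadline of 2023-02-02, before any tolling.
The plaintiff's legal incapacity from 2021-10-10 to 2022-08-18 tolled the period for 312 days, extending the deadline to 2023-12-11.
The emergency suspension of filing deadlines from 2024-05-26 to 2025-01-22 began after the period had already run on 2023-12-11, so it has no tolling effect.
No stated provision tolls the period for the defendant's absence, so the interval from 2017-07-06 to 2017-09-05 has no effect on the deadline.

2023-12-11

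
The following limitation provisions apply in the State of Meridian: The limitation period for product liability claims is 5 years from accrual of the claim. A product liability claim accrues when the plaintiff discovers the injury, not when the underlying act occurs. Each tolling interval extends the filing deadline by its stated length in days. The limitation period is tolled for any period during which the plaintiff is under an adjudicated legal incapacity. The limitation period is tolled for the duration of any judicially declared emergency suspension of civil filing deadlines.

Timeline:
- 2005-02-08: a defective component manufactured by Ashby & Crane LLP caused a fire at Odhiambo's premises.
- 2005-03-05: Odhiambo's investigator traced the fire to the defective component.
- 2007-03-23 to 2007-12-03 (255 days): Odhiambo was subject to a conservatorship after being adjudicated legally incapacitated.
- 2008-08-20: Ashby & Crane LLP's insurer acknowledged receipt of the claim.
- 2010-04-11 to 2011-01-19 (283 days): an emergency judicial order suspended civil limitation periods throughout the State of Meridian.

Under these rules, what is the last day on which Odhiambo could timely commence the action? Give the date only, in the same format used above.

The claim did not accrue until Odhiambo discovered the injury on 2005-03-05; the 2005-02-08 act date does not start the clock under the stated rule.
Adding the 5 years base period to 2005-03-05 gives a deadline of 2010-03-05, before any tolling.
The period was tolled for 255 days by the plaintiff's legal incapacity (2007-03-23 to 2007-12-03), pushing the deadline to 2010-11-15.
Because the emergency suspension of filing deadlines ran from 2010-04-11 to 2011-01-19, the deadline is extended by 283 days to 2011-08-25.
The other events in the timeline have no effect on the limitation period under the stated rules.

2011-08-25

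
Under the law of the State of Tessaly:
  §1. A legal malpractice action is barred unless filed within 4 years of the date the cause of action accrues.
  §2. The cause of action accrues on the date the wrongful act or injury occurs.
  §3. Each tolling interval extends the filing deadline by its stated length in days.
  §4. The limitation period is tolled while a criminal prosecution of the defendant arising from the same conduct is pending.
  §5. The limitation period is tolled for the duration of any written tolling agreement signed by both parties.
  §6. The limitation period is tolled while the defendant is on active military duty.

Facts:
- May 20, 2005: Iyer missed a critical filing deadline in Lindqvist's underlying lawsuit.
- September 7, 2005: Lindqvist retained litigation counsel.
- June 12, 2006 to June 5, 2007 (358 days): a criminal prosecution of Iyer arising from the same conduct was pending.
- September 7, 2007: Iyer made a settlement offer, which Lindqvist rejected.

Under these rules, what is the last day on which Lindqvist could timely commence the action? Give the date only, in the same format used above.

May 13, 2010

The cause of action accrued on May 20, 2005, the date of the act.
Adding the 4 years base period to May 20, 2005 gives a deadline of May 20, 2009, before any tolling.
The pending criminal prosecution from June 12, 2006 to June 5, 2007 tolled the period for 358 days, extending the deadline to May 13, 2010.
The other events in the timeline have no effect on the limitation period under the stated rules.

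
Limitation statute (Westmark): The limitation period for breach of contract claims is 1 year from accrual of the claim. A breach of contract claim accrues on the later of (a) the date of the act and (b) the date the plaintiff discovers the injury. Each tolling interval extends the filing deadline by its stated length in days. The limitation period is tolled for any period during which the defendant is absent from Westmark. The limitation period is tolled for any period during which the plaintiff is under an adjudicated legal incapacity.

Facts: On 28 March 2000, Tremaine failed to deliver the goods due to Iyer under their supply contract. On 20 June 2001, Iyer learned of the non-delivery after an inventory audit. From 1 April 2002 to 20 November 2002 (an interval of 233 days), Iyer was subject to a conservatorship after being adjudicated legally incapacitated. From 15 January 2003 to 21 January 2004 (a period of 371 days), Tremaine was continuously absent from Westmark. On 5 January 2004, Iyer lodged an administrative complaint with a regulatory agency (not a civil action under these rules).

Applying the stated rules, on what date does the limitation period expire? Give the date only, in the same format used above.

Taking the later of the act (28 March 2000) and discovery (20 June 2001), the claim accrued on 20 June 2001.
The untolled deadline — 1 year after 20 June 2001 — is 20 June 2002.
Because the plaintiff's legal incapacity ran from 1 April 2002 to 20 November 2002, the deadline is extended by 233 days to 8 February 2003.
The period was tolled for 371 days by the defendant's absence from the jurisdiction (15 January 2003 to 21 January 2004), pushing the deadline to 14 February 2004.
None of the other events listed affects the running of the period under the stated rules.

14 February 2004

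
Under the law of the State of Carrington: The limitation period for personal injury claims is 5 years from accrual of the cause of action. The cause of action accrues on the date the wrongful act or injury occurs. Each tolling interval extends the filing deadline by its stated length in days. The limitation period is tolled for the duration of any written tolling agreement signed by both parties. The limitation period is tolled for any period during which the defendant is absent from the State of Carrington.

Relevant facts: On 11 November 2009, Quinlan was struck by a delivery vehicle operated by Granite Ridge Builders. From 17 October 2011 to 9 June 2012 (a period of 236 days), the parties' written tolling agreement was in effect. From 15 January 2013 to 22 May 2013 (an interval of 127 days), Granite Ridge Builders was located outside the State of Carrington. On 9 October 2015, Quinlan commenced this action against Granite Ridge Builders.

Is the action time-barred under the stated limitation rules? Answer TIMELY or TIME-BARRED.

TIMELY

The claim accrued on 11 November 2009, when the wrongful act occurred.
Adding the 5 years base period to 11 November 2009 gives a deadline of 11 November 2014, before any tolling.
The period was tolled for 236 days by the written tolling agreement (17 October 2011 to 9 June 2012), pushing the deadline to 5 July 2015.
The period was tolled for 127 days by the defendant's absence from the jurisdiction (15 January 2013 to 22 May 2013), pushing the deadline to 9 November 2015.
The 9 October 2015 filing precedes the 9 November 2015 deadline; the claim is timely.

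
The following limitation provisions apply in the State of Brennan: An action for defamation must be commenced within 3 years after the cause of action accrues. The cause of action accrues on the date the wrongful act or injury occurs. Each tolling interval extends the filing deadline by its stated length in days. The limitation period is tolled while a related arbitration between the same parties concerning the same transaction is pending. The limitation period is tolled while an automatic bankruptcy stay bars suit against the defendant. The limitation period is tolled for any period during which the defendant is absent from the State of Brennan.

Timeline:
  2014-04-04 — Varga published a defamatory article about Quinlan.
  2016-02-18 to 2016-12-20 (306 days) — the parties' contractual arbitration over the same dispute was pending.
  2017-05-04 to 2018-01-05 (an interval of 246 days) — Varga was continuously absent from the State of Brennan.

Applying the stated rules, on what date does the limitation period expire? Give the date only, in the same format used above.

The limitation period began to run on 2014-04-04.
3 years from 2014-04-04 is 2017-04-04.
The period was tolled for 306 days by the pending related arbitration (2016-02-18 to 2016-12-20), pushing the deadline to 2018-02-04.
The period was tolled for 246 days by the defendant's absence from the jurisdiction (2017-05-04 to 2018-01-05), pushing the deadline to 2018-10-08.

2018-10-08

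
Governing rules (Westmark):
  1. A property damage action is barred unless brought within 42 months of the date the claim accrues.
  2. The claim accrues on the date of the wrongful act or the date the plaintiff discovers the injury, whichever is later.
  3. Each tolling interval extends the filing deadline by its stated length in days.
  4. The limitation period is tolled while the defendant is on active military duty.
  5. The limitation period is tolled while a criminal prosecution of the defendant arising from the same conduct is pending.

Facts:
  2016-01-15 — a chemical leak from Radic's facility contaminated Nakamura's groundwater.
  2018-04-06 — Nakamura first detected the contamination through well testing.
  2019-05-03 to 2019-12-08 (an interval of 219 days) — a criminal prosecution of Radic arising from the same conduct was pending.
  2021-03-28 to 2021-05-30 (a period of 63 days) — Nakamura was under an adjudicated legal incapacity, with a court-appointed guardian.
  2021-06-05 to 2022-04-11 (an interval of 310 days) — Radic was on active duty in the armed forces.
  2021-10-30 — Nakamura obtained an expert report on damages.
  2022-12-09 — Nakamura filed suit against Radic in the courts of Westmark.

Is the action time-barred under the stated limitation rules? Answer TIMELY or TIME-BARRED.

TIMELY

Taking the later of the act (2016-01-15) and discovery (2018-04-06), the claim accrued on 2018-04-06.
Adding the 42 months base period to 2018-04-06 gives a deadline of 2021-10-06, before any tolling.
The period was tolled for 219 days by the pending criminal prosecution (2019-05-03 to 2019-12-08), pushing the deadline to 2022-05-13.
The period was tolled for 310 days by the defendant's active military service (2021-06-05 to 2022-04-11), pushing the deadline to 2023-03-19.
The plaintiff's legal incapacity from 2021-03-28 to 2021-05-30 does not toll the period, because no stated rule makes the plaintiff's incapacity a tolling event.
None of the other events listed affects the running of the period under the stated rules.
Filing on 2022-12-09 beat the 2023-03-19 deadline — the action is timely.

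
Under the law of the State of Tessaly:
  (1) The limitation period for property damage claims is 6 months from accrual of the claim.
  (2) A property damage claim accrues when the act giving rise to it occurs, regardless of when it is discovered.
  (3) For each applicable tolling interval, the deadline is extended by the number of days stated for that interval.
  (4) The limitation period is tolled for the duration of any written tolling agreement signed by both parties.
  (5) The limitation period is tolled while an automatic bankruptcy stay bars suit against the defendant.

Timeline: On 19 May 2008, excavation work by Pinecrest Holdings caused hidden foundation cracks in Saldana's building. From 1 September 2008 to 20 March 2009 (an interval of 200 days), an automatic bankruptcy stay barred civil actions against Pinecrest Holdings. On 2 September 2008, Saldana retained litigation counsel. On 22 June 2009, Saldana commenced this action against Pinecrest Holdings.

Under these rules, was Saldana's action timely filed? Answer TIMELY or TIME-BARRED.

TIME-BARRED

The limitation period began to run on 19 May 2008.
6 months from 19 May 2008 is 19 November 2008.
The period was tolled for 200 days by the automatic bankruptcy stay (1 September 2008 to 20 March 2009), pushing the deadline to 7 June 2009.
The other events in the timeline have no effect on the limitation period under the stated rules.
The 22 June 2009 filing falls after the 7 June 2009 deadline; the claim is time-barred.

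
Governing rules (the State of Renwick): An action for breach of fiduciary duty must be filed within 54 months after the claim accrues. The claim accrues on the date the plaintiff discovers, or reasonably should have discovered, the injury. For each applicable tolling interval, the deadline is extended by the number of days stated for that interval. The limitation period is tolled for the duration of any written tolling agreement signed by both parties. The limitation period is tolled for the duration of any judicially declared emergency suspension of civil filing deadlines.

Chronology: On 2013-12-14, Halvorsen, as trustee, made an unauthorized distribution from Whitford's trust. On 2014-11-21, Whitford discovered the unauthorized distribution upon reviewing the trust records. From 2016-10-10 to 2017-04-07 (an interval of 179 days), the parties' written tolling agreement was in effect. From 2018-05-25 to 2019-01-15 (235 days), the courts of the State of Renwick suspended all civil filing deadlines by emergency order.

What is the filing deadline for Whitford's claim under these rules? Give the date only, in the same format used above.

The claim did not accrue until Whitford discovered the injury on 2014-11-21; the 2013-12-14 act date does not start the clock under the stated rule.
The untolled deadline — 54 months after 2014-11-21 — is 2019-05-21.
The written tolling agreement from 2016-10-10 to 2017-04-07 tolled the period for 179 days, extending the deadline to 2019-11-16.
The emergency suspension of filing deadlines from 2018-05-25 to 2019-01-15 tolled the period for 235 days, extending the deadline to 2020-07-08.

2020-07-08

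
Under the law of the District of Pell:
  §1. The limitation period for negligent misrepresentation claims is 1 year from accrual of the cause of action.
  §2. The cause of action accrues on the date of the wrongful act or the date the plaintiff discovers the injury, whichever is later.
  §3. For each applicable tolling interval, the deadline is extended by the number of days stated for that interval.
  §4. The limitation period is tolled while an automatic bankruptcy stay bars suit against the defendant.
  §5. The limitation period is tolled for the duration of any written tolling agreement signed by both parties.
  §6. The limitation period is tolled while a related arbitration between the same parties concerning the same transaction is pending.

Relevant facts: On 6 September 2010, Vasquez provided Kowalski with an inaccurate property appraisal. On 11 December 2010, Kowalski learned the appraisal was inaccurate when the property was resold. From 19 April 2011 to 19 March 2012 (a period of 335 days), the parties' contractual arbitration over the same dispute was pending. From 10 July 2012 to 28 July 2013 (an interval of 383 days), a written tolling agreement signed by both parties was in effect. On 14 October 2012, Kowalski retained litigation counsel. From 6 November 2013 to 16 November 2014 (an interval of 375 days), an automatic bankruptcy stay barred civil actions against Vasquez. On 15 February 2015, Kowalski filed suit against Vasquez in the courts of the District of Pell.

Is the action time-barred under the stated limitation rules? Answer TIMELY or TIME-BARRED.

TIME-BARRED

Taking the later of the act (6 September 2010) and discovery (11 December 2010), the claim accrued on 11 December 2010.
Adding the 1 year base period to 11 December 2010 gives a deadline of 11 December 2011, before any tolling.
The period was tolled for 335 days by the pending related arbitration (19 April 2011 to 19 March 2012), pushing the deadline to 10 November 2012.
Because the written tolling agreement ran from 10 July 2012 to 28 July 2013, the deadline is extended by 383 days to 28 November 2013.
The automatic bankruptcy stay from 6 November 2013 to 16 November 2014 tolled the period for 375 days, extending the deadline to 8 December 2014.
Nothing else in the chronology tolls or restarts the period.
Kowalski filed on 15 February 2015, after the 8 December 2014 deadline, so the action is time-barred.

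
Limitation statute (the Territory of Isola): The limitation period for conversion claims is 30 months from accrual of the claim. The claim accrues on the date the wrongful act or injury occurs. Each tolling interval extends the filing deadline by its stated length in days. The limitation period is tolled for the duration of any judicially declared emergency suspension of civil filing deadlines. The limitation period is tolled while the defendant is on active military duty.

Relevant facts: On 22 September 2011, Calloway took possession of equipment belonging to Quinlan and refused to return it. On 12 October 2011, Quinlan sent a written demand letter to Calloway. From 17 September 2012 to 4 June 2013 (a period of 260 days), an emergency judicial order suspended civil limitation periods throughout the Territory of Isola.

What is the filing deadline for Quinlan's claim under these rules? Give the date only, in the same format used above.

7 December 2014

The claim accrued on 22 September 2011, the date of the act.
The untolled deadline — 30 months after 22 September 2011 — is 22 March 2014.
Because the emergency suspension of filing deadlines ran from 17 September 2012 to 4 June 2013, the deadline is extended by 260 days to 7 December 2014.
Nothing else in the chronology tolls or restarts the period.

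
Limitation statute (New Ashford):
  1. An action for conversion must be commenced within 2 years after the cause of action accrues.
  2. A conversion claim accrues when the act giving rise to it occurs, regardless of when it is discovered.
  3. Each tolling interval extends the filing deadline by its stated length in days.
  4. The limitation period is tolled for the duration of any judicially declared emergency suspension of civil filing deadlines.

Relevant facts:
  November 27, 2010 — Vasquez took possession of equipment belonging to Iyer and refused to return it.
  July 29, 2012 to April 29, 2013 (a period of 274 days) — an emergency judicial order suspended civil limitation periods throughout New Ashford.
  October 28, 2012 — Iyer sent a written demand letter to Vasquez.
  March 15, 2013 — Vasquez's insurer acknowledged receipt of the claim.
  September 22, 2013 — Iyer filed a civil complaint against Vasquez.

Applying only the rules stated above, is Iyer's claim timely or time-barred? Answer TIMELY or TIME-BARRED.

The cause of action accrued on November 27, 2010, the date of the act.
The untolled deadline — 2 years after November 27, 2010 — is November 27, 2012.
Because the emergency suspension of filing deadlines ran from July 29, 2012 to April 29, 2013, the deadline is extended by 274 days to August 28, 2013.
The other events in the timeline have no effect on the limitation period under the stated rules.
Iyer filed on September 22, 2013, after the August 28, 2013 deadline, so the action is time-barred.

TIME-BARRED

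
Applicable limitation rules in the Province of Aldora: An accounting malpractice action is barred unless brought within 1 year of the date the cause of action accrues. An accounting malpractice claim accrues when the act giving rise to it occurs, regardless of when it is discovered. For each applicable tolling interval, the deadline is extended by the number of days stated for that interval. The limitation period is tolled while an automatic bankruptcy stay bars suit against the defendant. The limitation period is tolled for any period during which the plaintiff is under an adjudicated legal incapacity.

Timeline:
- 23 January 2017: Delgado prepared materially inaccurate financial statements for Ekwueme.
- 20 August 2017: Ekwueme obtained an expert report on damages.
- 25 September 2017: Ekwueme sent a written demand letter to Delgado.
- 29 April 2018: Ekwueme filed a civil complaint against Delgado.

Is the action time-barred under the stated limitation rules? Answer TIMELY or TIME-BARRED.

TIME-BARRED

The claim accrued on 23 January 2017, when the wrongful act occurred.
The untolled deadline — 1 year after 23 January 2017 — is 23 January 2018.
None of the other events listed affects the running of the period under the stated rules.
Ekwueme filed on 29 April 2018, after the 23 January 2018 deadline, so the action is time-barred.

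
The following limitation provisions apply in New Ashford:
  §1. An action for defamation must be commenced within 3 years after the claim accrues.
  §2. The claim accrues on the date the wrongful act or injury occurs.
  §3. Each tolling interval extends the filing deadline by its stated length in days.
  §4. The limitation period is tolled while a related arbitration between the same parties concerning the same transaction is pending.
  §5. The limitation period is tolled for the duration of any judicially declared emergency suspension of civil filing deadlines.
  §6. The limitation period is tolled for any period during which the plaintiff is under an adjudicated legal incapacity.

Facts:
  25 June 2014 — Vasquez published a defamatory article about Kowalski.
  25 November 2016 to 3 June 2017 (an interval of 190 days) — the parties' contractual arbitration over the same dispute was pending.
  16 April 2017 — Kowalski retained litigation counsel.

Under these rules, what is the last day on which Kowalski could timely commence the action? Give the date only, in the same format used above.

The claim accrued on 25 June 2014, the date of the act.
3 years from 25 June 2014 is 25 June 2017.
The pending related arbitration from 25 November 2016 to 3 June 2017 tolled the period for 190 days, extending the deadline to 1 January 2018.
The other events in the timeline have no effect on the limitation period under the stated rules.

1 January 2018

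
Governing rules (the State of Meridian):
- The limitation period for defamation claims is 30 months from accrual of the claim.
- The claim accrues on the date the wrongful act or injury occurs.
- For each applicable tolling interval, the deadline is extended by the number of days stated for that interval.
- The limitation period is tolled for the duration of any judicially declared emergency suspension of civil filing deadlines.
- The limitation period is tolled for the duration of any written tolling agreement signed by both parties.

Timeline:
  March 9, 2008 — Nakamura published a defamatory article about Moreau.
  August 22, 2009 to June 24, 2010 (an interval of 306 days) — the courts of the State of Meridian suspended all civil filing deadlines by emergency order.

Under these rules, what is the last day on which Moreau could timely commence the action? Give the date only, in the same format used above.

July 12, 2011

The claim accrued on March 9, 2008, when the wrongful act occurred.
30 months from March 9, 2008 is September 9, 2010.
The period was tolled for 306 days by the emergency suspension of filing deadlines (August 22, 2009 to June 24, 2010), pushing the deadline to July 12, 2011.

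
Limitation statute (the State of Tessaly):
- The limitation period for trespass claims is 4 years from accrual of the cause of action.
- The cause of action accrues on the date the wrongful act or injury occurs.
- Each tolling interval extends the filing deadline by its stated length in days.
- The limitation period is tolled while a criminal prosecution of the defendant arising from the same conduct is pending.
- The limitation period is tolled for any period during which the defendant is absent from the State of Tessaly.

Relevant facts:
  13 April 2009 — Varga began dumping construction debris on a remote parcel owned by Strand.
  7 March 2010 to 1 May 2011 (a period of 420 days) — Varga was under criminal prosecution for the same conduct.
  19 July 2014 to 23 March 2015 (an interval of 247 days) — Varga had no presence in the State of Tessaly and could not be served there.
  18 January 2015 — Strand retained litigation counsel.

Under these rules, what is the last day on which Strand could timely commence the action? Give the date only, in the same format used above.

7 June 2014

The limitation period began to run on 13 April 2009.
Adding the 4 years base period to 13 April 2009 gives a deadline of 13 April 2013, before any tolling.
The period was tolled for 420 days by the pending criminal prosecution (7 March 2010 to 1 May 2011), pushing the deadline to 7 June 2014.
The defendant's absence from the jurisdiction from 19 July 2014 to 23 March 2015 began after the period had already run on 7 June 2014, so it has no tolling effect.
The other events in the timeline have no effect on the limitation period under the stated rules.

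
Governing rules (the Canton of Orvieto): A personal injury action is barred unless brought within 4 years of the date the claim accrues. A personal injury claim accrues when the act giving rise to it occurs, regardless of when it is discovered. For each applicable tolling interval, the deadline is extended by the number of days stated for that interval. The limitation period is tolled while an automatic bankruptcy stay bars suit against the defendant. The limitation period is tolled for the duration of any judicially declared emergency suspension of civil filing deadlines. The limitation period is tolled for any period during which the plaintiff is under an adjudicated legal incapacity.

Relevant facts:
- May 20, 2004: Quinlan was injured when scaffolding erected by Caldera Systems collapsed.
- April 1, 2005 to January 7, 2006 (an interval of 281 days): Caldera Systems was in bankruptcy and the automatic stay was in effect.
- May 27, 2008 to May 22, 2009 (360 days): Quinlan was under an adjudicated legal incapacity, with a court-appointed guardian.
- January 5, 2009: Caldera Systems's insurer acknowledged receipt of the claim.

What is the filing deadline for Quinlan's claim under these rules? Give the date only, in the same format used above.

February 20, 2010

The claim accrued on May 20, 2004, when the wrongful act occurred.
Adding the 4 years base period to May 20, 2004 gives a deadline of May 20, 2008, before any tolling.
The period was tolled for 281 days by the automatic bankruptcy stay (April 1, 2005 to January 7, 2006), pushing the deadline to February 25, 2009.
The period was tolled for 360 days by the plaintiff's legal incapacity (May 27, 2008 to May 22, 2009), pushing the deadline to February 20, 2010.
The other events in the timeline have no effect on the limitation period under the stated rules.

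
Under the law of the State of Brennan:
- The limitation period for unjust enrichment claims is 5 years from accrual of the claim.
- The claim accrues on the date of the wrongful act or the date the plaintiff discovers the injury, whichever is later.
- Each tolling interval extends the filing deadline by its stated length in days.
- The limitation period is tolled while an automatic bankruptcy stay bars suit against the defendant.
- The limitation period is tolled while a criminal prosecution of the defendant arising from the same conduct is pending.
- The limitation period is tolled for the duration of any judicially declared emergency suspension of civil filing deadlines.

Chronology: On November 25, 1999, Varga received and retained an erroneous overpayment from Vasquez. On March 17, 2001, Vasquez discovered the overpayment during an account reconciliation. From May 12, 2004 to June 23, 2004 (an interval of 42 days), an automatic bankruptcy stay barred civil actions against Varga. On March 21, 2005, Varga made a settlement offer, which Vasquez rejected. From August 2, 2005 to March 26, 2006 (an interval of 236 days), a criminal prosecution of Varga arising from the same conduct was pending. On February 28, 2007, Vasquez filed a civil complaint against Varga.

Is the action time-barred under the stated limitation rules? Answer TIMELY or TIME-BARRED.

Taking the later of the act (November 25, 1999) and discovery (March 17, 2001), the claim accrued on March 17, 2001.
Adding the 5 years base period to March 17, 2001 gives a deadline of March 17, 2006, before any tolling.
Because the automatic bankruptcy stay ran from May 12, 2004 to June 23, 2004, the deadline is extended by 42 days to April 28, 2006.
The pending criminal prosecution from August 2, 2005 to March 26, 2006 tolled the period for 236 days, extending the deadline to December 20, 2006.
None of the other events listed affects the running of the period under the stated rules.
Filing on February 28, 2007 missed the December 20, 2006 deadline — the action is time-barred.

TIME-BARRED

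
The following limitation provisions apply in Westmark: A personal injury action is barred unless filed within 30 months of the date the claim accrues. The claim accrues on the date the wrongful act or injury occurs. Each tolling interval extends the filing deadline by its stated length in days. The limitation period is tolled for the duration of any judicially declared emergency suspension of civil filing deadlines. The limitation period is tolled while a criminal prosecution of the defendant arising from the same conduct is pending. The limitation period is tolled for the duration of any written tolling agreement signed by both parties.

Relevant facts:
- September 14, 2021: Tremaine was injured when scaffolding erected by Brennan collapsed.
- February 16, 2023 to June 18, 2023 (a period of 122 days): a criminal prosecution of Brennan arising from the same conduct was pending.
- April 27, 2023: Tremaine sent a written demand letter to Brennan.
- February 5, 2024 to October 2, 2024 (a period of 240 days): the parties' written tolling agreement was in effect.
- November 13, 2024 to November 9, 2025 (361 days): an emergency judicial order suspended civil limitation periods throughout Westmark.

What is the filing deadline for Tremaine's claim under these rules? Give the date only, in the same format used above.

March 7, 2026

The claim accrued on September 14, 2021, when the wrongful act occurred.
30 months from September 14, 2021 is March 14, 2024.
The pending criminal prosecution from February 16, 2023 to June 18, 2023 tolled the period for 122 days, extending the deadline to July 14, 2024.
The period was tolled for 240 days by the written tolling agreement (February 5, 2024 to October 2, 2024), pushing the deadline to March 11, 2025.
The period was tolled for 361 days by the emergency suspension of filing deadlines (November 13, 2024 to November 9, 2025), pushing the deadline to March 7, 2026.
Nothing else in the chronology tolls or restarts the period.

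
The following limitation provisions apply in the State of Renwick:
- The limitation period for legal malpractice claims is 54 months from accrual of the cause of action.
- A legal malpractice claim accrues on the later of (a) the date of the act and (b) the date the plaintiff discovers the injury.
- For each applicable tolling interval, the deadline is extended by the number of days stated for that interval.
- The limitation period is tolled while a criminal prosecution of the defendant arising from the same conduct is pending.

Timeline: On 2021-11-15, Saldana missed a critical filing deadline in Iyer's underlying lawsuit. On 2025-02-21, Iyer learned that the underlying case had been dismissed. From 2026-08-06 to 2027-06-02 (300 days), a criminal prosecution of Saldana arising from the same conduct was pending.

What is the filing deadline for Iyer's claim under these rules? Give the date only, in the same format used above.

2030-06-17

Because discovery on 2025-02-21 post-dates the 2021-11-15 act, accrual under the later-of rule falls on 2025-02-21.
The untolled deadline — 54 months after 2025-02-21 — is 2029-08-21.
The pending criminal prosecution from 2026-08-06 to 2027-06-02 tolled the period for 300 days, extending the deadline to 2030-06-17.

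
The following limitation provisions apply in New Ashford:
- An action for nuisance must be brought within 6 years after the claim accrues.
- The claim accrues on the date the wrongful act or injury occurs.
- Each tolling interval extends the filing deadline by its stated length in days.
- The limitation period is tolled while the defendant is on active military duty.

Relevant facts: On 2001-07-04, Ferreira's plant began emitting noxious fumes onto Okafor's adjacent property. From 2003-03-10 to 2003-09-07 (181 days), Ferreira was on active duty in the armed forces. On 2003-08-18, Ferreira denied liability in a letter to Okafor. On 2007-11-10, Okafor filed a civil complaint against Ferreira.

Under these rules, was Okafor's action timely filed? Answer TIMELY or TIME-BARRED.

TIMELY

The claim accrued on 2001-07-04, the date of the act.
6 years from 2001-07-04 is 2007-07-04.
The period was tolled for 181 days by the defendant's active military service (2003-03-10 to 2003-09-07), pushing the deadline to 2008-01-01.
Nothing else in the chronology tolls or restarts the period.
The 2007-11-10 filing precedes the 2008-01-01 deadline; the claim is timely.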